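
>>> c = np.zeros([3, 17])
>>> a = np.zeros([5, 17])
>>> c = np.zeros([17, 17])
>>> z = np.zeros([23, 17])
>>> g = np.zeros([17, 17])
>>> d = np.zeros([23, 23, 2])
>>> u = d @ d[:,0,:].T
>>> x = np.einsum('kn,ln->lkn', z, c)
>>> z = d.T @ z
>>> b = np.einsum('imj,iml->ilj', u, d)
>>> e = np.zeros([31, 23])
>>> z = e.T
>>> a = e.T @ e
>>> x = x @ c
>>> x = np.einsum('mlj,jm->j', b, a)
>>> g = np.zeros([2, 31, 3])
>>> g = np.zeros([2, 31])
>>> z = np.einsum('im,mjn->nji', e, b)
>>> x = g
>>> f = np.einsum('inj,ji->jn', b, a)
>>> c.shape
(17, 17)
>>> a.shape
(23, 23)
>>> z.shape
(23, 2, 31)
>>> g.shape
(2, 31)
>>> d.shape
(23, 23, 2)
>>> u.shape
(23, 23, 23)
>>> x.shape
(2, 31)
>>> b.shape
(23, 2, 23)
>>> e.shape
(31, 23)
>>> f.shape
(23, 2)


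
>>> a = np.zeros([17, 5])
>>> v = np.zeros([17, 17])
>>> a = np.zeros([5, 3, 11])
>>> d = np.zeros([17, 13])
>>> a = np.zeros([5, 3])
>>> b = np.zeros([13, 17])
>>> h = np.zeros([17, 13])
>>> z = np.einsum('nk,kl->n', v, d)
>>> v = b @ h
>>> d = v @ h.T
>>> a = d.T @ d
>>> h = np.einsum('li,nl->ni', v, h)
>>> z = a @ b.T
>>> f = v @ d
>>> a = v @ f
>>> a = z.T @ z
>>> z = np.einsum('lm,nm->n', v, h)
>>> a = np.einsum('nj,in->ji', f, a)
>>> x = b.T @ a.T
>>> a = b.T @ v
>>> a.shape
(17, 13)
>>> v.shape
(13, 13)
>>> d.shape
(13, 17)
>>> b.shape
(13, 17)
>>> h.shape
(17, 13)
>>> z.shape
(17,)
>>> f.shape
(13, 17)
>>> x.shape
(17, 17)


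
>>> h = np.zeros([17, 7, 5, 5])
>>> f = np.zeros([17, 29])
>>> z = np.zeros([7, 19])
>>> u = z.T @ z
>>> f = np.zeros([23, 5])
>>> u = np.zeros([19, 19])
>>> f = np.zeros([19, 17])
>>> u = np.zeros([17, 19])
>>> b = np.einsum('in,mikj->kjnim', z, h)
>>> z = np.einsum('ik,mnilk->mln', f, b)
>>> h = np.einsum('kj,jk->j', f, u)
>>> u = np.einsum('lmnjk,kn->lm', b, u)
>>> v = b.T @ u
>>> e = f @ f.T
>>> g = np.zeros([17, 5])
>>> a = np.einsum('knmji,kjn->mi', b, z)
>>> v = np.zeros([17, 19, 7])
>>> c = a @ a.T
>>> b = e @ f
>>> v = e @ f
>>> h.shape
(17,)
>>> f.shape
(19, 17)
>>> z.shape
(5, 7, 5)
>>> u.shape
(5, 5)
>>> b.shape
(19, 17)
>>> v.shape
(19, 17)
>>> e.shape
(19, 19)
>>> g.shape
(17, 5)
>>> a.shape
(19, 17)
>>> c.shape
(19, 19)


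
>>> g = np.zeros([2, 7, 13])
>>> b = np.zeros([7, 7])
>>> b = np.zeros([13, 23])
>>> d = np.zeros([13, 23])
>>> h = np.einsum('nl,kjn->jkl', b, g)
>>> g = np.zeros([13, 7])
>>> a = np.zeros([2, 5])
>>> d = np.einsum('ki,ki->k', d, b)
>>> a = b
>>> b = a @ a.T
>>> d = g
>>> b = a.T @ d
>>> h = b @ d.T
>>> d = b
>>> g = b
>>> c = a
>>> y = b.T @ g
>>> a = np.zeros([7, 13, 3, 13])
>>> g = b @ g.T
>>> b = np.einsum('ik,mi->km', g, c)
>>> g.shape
(23, 23)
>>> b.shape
(23, 13)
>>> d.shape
(23, 7)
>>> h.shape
(23, 13)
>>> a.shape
(7, 13, 3, 13)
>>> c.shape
(13, 23)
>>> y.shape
(7, 7)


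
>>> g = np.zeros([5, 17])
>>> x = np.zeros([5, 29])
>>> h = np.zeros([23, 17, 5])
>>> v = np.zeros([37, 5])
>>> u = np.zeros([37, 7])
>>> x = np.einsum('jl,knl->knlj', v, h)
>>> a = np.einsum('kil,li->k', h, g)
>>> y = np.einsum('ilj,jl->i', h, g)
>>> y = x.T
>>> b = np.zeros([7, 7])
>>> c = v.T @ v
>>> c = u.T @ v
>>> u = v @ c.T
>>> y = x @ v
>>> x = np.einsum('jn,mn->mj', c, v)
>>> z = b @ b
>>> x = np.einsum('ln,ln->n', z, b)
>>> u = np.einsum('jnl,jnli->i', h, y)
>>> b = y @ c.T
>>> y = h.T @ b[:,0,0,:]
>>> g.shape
(5, 17)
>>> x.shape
(7,)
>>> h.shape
(23, 17, 5)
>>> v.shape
(37, 5)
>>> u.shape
(5,)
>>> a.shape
(23,)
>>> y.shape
(5, 17, 7)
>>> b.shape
(23, 17, 5, 7)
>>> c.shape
(7, 5)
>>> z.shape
(7, 7)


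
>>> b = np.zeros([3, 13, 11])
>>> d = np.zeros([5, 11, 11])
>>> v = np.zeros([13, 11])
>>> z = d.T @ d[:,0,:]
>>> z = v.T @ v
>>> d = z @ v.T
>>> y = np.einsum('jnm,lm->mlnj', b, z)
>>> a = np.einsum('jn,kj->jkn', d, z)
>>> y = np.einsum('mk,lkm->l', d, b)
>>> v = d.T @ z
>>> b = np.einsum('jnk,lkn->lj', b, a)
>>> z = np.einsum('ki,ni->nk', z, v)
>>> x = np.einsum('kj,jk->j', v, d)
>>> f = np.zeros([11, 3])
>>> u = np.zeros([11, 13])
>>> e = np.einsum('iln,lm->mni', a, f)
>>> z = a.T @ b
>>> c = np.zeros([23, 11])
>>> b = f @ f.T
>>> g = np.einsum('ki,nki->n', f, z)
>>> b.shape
(11, 11)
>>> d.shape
(11, 13)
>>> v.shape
(13, 11)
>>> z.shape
(13, 11, 3)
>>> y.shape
(3,)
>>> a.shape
(11, 11, 13)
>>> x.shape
(11,)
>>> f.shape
(11, 3)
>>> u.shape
(11, 13)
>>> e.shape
(3, 13, 11)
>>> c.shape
(23, 11)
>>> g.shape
(13,)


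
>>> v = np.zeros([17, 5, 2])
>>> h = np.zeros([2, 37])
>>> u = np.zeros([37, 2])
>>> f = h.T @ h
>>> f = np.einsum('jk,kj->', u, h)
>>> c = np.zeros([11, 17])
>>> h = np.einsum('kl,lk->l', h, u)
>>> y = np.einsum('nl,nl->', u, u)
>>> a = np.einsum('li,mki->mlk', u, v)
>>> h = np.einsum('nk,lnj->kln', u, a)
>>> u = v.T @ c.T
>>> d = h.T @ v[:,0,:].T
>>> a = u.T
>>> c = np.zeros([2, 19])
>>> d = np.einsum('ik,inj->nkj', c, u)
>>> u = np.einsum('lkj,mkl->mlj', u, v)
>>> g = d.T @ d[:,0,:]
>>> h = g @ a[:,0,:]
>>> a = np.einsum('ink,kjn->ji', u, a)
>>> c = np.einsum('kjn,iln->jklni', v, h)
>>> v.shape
(17, 5, 2)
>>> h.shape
(11, 19, 2)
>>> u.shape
(17, 2, 11)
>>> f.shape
()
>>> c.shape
(5, 17, 19, 2, 11)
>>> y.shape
()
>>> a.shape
(5, 17)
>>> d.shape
(5, 19, 11)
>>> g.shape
(11, 19, 11)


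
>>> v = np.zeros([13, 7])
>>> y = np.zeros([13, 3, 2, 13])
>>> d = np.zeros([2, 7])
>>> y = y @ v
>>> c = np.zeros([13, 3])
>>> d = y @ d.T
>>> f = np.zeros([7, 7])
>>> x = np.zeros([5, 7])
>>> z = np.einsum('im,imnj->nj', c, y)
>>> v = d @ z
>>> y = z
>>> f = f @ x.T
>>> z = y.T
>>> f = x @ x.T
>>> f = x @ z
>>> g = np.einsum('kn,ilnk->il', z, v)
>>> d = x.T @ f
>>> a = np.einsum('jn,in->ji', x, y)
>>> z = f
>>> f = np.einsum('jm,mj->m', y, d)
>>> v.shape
(13, 3, 2, 7)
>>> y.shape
(2, 7)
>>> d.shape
(7, 2)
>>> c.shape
(13, 3)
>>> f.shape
(7,)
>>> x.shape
(5, 7)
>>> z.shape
(5, 2)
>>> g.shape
(13, 3)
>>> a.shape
(5, 2)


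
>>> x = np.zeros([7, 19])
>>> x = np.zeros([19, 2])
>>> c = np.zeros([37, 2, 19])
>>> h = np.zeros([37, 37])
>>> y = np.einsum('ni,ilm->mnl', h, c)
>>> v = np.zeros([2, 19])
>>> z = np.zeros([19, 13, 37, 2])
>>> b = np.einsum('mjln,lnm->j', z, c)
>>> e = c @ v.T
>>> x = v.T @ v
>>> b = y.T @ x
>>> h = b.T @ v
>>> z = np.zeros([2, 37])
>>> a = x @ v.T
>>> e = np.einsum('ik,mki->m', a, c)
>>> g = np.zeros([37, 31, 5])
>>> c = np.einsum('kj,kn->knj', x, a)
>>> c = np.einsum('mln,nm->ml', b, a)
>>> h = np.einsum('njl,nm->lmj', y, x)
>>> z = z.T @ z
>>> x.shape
(19, 19)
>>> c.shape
(2, 37)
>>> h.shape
(2, 19, 37)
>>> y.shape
(19, 37, 2)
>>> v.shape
(2, 19)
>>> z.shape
(37, 37)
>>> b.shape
(2, 37, 19)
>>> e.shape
(37,)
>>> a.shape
(19, 2)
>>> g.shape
(37, 31, 5)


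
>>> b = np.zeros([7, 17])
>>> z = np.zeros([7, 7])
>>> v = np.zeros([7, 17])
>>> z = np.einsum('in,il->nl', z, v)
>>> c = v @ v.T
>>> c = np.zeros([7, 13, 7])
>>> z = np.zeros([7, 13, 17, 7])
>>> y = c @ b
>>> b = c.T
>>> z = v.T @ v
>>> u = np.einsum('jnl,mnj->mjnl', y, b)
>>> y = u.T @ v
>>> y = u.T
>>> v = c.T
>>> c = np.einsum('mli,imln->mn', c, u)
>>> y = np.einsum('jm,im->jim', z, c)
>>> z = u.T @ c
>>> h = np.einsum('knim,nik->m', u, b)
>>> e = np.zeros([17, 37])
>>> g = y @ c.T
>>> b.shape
(7, 13, 7)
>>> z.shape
(17, 13, 7, 17)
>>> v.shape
(7, 13, 7)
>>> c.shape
(7, 17)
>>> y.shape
(17, 7, 17)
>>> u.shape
(7, 7, 13, 17)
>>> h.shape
(17,)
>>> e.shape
(17, 37)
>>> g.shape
(17, 7, 7)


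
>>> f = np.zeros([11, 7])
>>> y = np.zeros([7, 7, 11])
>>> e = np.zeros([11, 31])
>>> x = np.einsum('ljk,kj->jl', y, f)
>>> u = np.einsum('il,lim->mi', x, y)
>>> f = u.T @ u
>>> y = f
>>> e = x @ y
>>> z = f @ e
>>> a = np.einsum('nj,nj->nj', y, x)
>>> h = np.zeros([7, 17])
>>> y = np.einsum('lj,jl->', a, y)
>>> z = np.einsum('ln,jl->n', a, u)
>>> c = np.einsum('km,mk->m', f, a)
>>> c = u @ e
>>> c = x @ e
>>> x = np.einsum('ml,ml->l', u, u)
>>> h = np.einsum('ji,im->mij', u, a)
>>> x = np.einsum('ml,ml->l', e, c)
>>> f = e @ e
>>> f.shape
(7, 7)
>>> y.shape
()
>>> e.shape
(7, 7)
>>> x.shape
(7,)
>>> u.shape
(11, 7)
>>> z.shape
(7,)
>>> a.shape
(7, 7)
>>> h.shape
(7, 7, 11)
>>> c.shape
(7, 7)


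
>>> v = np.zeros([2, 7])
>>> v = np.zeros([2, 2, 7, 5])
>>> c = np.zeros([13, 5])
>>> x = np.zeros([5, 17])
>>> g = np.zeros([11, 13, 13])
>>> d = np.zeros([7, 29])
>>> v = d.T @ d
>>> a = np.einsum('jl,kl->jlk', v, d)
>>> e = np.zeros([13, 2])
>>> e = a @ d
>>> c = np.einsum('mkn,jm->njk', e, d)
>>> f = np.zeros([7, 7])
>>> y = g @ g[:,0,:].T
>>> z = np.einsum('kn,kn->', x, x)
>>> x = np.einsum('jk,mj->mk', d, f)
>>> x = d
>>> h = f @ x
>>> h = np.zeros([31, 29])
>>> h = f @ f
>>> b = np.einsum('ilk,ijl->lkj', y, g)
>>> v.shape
(29, 29)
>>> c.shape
(29, 7, 29)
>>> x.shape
(7, 29)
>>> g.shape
(11, 13, 13)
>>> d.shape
(7, 29)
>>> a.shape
(29, 29, 7)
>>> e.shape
(29, 29, 29)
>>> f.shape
(7, 7)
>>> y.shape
(11, 13, 11)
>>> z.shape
()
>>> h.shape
(7, 7)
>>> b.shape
(13, 11, 13)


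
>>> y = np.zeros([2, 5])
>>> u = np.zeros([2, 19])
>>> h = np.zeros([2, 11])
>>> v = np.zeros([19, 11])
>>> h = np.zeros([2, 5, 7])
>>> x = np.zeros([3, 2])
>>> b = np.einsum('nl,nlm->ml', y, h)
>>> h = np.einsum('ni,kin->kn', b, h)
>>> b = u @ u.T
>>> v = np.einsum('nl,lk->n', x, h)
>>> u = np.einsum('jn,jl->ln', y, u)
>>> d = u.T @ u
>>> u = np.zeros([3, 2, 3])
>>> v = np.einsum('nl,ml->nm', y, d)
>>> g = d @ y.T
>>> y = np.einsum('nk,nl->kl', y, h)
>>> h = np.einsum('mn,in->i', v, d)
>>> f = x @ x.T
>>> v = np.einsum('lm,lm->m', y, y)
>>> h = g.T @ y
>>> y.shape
(5, 7)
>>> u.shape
(3, 2, 3)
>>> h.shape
(2, 7)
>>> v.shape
(7,)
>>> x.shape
(3, 2)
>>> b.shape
(2, 2)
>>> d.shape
(5, 5)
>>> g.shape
(5, 2)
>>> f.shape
(3, 3)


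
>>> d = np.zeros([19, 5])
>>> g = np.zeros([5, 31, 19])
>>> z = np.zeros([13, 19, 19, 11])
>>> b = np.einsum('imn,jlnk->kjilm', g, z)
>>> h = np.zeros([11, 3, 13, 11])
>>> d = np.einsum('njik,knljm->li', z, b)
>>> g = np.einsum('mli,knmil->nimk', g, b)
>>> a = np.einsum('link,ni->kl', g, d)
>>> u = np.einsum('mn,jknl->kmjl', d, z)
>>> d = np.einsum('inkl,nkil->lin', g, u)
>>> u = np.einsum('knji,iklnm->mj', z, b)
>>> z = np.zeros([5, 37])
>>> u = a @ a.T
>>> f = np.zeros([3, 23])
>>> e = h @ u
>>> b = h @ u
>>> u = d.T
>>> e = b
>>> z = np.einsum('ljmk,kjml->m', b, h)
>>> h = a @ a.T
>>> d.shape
(11, 13, 19)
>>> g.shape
(13, 19, 5, 11)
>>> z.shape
(13,)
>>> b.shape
(11, 3, 13, 11)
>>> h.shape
(11, 11)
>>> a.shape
(11, 13)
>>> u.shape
(19, 13, 11)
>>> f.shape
(3, 23)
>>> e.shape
(11, 3, 13, 11)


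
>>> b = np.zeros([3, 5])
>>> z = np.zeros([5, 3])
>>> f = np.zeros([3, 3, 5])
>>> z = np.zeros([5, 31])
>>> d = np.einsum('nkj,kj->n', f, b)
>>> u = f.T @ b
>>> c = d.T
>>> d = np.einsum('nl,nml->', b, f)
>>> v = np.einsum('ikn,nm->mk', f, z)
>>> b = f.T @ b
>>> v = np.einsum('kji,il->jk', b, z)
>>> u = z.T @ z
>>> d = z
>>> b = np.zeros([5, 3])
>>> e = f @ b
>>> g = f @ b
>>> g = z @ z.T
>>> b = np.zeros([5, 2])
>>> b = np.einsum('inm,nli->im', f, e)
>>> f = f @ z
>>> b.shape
(3, 5)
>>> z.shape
(5, 31)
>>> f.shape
(3, 3, 31)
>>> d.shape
(5, 31)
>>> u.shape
(31, 31)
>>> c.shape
(3,)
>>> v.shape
(3, 5)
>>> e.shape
(3, 3, 3)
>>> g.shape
(5, 5)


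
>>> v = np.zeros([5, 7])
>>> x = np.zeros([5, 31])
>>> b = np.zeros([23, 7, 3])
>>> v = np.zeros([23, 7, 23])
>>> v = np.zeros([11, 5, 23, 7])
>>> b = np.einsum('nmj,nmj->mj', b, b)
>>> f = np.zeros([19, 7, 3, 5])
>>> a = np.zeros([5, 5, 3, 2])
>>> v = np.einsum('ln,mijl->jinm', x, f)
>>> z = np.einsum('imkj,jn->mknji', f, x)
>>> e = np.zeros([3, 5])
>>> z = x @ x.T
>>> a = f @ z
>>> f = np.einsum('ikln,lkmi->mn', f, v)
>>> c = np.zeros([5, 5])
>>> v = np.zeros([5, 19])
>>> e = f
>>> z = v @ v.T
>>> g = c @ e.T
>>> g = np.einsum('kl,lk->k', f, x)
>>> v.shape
(5, 19)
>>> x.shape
(5, 31)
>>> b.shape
(7, 3)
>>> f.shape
(31, 5)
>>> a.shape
(19, 7, 3, 5)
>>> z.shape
(5, 5)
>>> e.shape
(31, 5)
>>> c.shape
(5, 5)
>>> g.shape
(31,)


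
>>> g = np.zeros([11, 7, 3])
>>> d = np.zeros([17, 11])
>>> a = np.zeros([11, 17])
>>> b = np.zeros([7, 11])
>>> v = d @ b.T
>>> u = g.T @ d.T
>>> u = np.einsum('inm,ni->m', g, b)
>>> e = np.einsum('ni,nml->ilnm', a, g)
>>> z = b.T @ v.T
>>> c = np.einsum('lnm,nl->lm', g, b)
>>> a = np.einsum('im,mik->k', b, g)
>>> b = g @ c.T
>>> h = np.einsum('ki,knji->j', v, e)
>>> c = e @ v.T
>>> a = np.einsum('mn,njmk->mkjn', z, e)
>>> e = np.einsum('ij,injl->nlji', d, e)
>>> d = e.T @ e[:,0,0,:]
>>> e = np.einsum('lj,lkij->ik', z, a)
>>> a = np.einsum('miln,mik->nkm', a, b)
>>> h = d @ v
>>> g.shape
(11, 7, 3)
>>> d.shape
(17, 11, 7, 17)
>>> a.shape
(17, 11, 11)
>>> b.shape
(11, 7, 11)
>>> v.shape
(17, 7)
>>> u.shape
(3,)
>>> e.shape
(3, 7)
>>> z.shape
(11, 17)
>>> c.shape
(17, 3, 11, 17)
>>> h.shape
(17, 11, 7, 7)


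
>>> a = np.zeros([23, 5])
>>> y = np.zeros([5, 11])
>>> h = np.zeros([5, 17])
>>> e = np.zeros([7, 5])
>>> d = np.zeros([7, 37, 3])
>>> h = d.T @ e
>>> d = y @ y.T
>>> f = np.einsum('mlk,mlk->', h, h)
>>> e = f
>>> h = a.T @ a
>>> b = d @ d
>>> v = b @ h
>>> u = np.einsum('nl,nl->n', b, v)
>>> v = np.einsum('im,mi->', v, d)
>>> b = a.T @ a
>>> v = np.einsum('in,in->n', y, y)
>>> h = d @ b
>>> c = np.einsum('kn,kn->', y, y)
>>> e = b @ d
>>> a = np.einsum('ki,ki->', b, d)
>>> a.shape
()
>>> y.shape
(5, 11)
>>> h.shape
(5, 5)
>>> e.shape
(5, 5)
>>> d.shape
(5, 5)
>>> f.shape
()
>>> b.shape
(5, 5)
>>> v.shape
(11,)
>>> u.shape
(5,)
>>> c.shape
()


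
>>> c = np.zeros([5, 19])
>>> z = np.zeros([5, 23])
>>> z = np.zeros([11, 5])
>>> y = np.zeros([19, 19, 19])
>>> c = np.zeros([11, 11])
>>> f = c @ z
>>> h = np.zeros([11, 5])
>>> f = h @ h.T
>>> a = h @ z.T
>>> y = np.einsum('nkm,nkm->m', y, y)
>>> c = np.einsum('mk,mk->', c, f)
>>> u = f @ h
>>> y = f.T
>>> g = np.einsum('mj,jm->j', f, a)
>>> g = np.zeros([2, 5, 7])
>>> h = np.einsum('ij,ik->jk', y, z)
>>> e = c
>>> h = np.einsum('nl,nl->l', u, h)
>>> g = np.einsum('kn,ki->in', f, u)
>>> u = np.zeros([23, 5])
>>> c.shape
()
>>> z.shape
(11, 5)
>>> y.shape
(11, 11)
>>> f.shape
(11, 11)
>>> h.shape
(5,)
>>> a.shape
(11, 11)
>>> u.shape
(23, 5)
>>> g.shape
(5, 11)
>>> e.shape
()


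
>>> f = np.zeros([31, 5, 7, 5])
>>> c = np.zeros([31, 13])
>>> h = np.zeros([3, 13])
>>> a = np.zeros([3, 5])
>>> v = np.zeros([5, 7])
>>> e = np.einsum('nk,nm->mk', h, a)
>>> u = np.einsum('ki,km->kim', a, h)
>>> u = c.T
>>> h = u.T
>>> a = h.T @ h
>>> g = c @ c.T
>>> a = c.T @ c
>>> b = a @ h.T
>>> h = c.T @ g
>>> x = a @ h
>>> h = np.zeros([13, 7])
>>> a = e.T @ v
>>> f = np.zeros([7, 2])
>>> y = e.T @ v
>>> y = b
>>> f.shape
(7, 2)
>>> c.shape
(31, 13)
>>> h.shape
(13, 7)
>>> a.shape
(13, 7)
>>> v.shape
(5, 7)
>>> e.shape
(5, 13)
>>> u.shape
(13, 31)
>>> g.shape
(31, 31)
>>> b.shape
(13, 31)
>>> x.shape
(13, 31)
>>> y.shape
(13, 31)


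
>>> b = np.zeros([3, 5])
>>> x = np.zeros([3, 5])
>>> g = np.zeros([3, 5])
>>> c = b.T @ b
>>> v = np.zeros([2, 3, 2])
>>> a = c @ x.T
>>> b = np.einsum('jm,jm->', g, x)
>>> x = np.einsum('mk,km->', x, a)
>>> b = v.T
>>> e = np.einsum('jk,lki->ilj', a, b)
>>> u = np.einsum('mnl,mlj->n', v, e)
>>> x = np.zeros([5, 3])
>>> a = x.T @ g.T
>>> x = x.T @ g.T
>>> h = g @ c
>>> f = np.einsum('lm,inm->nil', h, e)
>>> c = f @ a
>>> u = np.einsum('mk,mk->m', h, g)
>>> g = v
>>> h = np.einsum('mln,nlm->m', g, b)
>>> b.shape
(2, 3, 2)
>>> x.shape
(3, 3)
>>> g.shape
(2, 3, 2)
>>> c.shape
(2, 2, 3)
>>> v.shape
(2, 3, 2)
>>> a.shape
(3, 3)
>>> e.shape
(2, 2, 5)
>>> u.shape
(3,)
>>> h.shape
(2,)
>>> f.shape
(2, 2, 3)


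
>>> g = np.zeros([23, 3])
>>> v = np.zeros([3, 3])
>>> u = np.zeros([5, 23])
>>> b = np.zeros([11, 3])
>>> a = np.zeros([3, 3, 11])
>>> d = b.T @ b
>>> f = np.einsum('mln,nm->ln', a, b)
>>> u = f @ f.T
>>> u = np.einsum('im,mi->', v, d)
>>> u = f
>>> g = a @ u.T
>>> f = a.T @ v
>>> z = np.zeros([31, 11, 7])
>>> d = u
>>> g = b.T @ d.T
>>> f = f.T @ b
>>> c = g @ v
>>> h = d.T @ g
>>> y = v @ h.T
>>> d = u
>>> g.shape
(3, 3)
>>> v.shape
(3, 3)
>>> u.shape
(3, 11)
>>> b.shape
(11, 3)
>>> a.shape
(3, 3, 11)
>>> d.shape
(3, 11)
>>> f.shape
(3, 3, 3)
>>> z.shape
(31, 11, 7)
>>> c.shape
(3, 3)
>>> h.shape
(11, 3)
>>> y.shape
(3, 11)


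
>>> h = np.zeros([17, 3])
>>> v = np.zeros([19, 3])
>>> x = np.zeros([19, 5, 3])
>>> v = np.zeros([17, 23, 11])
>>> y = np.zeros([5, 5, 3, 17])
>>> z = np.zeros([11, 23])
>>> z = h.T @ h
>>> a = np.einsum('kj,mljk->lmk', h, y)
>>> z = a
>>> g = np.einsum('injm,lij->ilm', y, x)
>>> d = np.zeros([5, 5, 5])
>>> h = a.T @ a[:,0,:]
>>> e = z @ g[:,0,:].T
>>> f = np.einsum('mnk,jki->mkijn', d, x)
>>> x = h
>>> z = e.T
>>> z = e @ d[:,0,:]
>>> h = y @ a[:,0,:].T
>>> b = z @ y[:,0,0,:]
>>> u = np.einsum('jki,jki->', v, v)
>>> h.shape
(5, 5, 3, 5)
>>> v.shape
(17, 23, 11)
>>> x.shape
(17, 5, 17)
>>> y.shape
(5, 5, 3, 17)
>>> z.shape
(5, 5, 5)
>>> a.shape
(5, 5, 17)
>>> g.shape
(5, 19, 17)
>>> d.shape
(5, 5, 5)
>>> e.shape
(5, 5, 5)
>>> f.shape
(5, 5, 3, 19, 5)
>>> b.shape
(5, 5, 17)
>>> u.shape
()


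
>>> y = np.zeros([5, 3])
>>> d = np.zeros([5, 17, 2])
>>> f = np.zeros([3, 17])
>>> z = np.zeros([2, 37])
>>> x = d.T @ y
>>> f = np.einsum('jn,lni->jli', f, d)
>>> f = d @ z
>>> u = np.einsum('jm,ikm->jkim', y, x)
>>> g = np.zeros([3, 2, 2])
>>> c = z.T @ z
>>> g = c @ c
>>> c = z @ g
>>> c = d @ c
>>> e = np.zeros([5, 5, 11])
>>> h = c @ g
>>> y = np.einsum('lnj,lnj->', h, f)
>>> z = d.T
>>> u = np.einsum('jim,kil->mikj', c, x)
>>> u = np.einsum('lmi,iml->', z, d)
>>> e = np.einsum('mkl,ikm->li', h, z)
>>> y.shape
()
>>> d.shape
(5, 17, 2)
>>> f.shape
(5, 17, 37)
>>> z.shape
(2, 17, 5)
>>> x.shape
(2, 17, 3)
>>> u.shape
()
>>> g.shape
(37, 37)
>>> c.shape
(5, 17, 37)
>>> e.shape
(37, 2)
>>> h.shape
(5, 17, 37)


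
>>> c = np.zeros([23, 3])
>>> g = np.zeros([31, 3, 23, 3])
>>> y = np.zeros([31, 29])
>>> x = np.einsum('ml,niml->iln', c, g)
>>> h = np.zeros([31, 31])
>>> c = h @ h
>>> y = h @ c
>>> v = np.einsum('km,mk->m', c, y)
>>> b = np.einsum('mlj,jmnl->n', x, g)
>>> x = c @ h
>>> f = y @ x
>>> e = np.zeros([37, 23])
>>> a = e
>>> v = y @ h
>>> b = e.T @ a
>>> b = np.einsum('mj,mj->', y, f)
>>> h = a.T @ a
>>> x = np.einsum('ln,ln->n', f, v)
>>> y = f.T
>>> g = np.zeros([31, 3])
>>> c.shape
(31, 31)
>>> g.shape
(31, 3)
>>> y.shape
(31, 31)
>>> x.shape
(31,)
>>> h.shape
(23, 23)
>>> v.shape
(31, 31)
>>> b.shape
()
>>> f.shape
(31, 31)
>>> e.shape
(37, 23)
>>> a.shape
(37, 23)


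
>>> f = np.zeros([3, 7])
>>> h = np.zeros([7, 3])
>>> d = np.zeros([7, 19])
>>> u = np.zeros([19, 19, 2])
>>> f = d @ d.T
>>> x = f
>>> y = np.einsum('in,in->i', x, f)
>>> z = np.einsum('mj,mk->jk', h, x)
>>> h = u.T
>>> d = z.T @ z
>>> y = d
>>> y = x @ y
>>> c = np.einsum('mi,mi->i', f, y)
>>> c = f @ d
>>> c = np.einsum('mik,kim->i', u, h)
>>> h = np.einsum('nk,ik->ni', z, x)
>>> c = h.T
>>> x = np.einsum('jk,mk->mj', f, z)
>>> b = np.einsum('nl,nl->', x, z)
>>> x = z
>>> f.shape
(7, 7)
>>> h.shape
(3, 7)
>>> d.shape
(7, 7)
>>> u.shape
(19, 19, 2)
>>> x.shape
(3, 7)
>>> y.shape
(7, 7)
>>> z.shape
(3, 7)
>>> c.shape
(7, 3)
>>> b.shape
()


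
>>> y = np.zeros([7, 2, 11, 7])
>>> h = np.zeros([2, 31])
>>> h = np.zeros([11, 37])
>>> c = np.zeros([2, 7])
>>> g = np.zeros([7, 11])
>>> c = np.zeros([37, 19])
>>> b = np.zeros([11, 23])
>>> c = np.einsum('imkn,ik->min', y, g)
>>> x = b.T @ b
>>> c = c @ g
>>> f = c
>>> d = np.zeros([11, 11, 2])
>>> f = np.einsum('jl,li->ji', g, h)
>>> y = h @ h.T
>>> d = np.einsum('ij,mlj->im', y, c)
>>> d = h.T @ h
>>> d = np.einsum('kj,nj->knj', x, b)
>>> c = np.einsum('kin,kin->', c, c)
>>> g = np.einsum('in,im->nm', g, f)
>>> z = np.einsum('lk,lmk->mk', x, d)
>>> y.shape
(11, 11)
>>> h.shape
(11, 37)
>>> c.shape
()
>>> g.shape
(11, 37)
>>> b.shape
(11, 23)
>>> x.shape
(23, 23)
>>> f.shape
(7, 37)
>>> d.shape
(23, 11, 23)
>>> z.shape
(11, 23)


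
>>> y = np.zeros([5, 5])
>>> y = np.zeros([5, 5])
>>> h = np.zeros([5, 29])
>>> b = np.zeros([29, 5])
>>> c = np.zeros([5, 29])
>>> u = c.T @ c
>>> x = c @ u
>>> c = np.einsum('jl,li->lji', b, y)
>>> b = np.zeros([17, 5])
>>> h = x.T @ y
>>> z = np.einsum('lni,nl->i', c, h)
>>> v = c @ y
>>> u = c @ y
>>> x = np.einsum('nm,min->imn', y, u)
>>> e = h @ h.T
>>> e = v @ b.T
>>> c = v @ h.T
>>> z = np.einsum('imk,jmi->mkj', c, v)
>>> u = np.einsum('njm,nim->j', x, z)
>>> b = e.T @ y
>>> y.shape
(5, 5)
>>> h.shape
(29, 5)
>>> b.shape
(17, 29, 5)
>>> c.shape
(5, 29, 29)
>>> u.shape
(5,)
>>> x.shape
(29, 5, 5)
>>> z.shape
(29, 29, 5)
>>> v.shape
(5, 29, 5)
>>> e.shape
(5, 29, 17)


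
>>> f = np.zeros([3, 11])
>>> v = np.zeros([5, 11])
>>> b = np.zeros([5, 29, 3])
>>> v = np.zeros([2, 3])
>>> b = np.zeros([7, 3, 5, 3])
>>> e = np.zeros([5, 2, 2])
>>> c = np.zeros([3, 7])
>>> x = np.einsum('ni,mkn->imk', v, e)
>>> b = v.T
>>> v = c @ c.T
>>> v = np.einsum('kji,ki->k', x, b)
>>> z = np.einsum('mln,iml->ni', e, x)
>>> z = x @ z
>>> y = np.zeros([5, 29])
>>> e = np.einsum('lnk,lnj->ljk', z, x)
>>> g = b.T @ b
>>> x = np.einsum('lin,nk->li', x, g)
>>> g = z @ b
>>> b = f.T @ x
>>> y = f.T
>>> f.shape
(3, 11)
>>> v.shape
(3,)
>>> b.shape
(11, 5)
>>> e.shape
(3, 2, 3)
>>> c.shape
(3, 7)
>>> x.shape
(3, 5)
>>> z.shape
(3, 5, 3)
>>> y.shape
(11, 3)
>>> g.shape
(3, 5, 2)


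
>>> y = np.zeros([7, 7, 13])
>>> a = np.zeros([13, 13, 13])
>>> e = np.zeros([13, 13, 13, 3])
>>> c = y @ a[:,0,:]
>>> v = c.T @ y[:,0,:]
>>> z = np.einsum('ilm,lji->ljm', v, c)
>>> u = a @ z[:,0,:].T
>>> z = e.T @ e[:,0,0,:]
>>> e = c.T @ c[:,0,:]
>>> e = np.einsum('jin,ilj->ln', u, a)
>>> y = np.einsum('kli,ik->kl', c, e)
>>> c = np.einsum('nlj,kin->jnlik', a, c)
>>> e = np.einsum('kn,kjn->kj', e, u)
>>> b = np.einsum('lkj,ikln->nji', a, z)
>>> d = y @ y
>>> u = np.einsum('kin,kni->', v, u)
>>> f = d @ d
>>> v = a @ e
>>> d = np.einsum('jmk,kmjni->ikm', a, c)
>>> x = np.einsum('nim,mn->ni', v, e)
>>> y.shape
(7, 7)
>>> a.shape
(13, 13, 13)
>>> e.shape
(13, 13)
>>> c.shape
(13, 13, 13, 7, 7)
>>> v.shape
(13, 13, 13)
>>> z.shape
(3, 13, 13, 3)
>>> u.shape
()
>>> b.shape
(3, 13, 3)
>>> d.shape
(7, 13, 13)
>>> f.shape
(7, 7)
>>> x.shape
(13, 13)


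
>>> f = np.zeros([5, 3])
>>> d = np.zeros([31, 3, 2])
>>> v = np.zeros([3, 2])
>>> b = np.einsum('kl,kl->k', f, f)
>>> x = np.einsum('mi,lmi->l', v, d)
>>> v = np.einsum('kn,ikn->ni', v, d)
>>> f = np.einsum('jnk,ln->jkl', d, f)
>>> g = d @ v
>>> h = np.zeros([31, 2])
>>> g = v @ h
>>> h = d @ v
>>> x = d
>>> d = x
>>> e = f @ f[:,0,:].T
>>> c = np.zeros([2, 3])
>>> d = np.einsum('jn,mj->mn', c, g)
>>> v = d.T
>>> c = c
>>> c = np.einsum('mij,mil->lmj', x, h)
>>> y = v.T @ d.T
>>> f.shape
(31, 2, 5)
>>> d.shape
(2, 3)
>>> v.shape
(3, 2)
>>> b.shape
(5,)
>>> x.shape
(31, 3, 2)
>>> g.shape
(2, 2)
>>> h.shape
(31, 3, 31)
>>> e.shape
(31, 2, 31)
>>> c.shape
(31, 31, 2)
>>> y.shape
(2, 2)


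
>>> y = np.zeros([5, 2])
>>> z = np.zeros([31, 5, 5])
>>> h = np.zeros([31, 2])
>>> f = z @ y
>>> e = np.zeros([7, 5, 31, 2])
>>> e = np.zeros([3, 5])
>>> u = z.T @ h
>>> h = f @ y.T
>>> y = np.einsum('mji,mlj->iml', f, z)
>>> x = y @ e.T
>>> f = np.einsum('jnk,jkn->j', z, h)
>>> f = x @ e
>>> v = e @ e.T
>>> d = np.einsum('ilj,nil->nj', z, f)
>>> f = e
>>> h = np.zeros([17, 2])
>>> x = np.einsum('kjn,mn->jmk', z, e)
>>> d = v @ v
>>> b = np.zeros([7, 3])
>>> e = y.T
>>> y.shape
(2, 31, 5)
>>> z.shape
(31, 5, 5)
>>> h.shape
(17, 2)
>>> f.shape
(3, 5)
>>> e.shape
(5, 31, 2)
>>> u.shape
(5, 5, 2)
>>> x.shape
(5, 3, 31)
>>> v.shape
(3, 3)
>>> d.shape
(3, 3)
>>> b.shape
(7, 3)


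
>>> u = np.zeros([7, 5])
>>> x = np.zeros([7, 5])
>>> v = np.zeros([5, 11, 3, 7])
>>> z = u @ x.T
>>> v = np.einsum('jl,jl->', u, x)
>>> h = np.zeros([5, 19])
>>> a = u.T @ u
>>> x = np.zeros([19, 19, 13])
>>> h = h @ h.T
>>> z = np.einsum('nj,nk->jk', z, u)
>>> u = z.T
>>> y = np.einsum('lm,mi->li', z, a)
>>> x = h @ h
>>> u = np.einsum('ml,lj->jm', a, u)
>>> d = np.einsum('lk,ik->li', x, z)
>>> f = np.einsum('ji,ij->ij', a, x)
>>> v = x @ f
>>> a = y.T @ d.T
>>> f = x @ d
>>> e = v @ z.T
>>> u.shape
(7, 5)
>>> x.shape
(5, 5)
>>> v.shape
(5, 5)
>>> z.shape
(7, 5)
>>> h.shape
(5, 5)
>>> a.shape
(5, 5)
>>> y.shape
(7, 5)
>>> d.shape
(5, 7)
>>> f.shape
(5, 7)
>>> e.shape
(5, 7)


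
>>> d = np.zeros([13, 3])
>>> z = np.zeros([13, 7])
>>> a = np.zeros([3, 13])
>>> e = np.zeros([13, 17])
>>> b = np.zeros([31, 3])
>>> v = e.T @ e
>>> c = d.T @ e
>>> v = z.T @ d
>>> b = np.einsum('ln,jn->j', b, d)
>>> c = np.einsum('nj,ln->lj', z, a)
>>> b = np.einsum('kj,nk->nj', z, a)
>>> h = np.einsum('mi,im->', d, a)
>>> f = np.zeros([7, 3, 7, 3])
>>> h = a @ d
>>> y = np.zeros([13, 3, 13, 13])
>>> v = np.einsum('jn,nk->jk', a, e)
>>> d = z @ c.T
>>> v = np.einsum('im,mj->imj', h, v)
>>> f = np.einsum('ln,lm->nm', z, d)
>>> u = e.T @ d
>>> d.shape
(13, 3)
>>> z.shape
(13, 7)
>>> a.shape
(3, 13)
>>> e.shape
(13, 17)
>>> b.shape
(3, 7)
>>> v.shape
(3, 3, 17)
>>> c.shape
(3, 7)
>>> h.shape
(3, 3)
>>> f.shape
(7, 3)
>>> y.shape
(13, 3, 13, 13)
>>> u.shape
(17, 3)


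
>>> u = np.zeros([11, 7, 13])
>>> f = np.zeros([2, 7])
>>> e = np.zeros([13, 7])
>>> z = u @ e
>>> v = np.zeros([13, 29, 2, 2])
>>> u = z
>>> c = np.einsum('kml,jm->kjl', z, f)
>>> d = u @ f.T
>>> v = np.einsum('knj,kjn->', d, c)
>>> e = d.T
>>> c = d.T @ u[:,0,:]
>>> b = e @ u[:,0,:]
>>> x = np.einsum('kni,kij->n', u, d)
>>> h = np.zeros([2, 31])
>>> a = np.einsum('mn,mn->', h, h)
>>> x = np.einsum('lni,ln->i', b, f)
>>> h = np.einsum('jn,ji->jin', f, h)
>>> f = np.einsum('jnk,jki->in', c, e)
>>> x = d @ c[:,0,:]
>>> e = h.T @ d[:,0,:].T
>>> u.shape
(11, 7, 7)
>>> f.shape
(11, 7)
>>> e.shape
(7, 31, 11)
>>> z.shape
(11, 7, 7)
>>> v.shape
()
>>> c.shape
(2, 7, 7)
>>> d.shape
(11, 7, 2)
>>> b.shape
(2, 7, 7)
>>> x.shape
(11, 7, 7)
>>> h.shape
(2, 31, 7)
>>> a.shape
()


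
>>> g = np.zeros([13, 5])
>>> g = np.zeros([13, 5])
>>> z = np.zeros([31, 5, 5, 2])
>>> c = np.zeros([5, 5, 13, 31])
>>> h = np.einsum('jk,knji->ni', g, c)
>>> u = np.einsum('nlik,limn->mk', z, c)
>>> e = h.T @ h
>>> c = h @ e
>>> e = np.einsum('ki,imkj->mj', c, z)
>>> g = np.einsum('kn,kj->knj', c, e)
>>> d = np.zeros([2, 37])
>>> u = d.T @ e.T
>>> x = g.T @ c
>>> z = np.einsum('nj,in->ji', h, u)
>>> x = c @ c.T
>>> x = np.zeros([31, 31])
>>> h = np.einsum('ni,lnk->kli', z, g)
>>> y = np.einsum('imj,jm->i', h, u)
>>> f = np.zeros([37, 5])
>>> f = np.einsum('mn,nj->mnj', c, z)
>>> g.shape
(5, 31, 2)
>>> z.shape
(31, 37)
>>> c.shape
(5, 31)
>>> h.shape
(2, 5, 37)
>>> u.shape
(37, 5)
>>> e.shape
(5, 2)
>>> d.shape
(2, 37)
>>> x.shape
(31, 31)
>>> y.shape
(2,)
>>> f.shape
(5, 31, 37)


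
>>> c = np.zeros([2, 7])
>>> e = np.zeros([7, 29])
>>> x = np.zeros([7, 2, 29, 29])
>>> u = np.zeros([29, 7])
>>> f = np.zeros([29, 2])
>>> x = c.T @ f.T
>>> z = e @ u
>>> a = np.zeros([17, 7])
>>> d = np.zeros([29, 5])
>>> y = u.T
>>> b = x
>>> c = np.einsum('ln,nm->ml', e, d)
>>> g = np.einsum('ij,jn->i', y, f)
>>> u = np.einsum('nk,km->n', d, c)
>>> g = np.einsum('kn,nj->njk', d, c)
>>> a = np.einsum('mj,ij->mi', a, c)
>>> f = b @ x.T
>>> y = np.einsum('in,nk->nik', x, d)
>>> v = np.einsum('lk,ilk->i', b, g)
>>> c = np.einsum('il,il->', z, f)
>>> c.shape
()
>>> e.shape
(7, 29)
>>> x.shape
(7, 29)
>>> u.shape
(29,)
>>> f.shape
(7, 7)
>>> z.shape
(7, 7)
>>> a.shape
(17, 5)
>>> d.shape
(29, 5)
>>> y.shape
(29, 7, 5)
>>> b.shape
(7, 29)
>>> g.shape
(5, 7, 29)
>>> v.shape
(5,)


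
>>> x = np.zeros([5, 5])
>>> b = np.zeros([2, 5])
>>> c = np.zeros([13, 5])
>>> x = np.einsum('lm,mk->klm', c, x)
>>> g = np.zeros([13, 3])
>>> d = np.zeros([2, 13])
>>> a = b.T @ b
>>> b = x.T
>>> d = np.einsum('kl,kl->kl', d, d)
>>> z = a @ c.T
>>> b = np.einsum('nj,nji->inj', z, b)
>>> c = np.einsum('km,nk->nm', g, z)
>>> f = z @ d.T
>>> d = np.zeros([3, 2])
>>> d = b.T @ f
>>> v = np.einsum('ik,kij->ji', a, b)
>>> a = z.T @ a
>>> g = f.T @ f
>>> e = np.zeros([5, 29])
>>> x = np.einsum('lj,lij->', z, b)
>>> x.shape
()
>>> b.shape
(5, 5, 13)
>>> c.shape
(5, 3)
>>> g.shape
(2, 2)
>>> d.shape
(13, 5, 2)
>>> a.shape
(13, 5)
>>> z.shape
(5, 13)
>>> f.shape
(5, 2)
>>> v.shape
(13, 5)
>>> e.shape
(5, 29)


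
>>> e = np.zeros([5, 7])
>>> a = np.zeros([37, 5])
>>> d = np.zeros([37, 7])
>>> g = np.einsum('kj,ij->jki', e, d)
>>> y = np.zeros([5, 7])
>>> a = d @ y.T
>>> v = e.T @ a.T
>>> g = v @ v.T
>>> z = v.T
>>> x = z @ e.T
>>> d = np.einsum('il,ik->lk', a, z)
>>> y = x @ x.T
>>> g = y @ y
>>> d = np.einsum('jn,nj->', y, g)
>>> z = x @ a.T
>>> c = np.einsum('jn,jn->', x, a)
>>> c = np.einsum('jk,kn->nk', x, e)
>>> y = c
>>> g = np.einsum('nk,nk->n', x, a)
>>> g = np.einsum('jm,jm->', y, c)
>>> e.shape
(5, 7)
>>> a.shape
(37, 5)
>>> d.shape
()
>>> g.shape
()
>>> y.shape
(7, 5)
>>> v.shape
(7, 37)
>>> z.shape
(37, 37)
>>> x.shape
(37, 5)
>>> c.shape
(7, 5)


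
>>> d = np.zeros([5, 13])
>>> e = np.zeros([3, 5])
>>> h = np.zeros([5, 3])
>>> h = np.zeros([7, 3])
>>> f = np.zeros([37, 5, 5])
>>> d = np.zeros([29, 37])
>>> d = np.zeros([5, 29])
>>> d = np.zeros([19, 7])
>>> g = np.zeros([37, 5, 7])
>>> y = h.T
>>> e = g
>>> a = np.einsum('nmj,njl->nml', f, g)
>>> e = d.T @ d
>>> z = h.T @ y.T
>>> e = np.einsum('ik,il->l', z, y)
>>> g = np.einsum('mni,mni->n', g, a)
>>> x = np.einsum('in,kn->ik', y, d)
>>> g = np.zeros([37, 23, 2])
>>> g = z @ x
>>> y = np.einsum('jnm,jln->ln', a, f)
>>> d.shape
(19, 7)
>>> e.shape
(7,)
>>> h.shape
(7, 3)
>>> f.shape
(37, 5, 5)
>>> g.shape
(3, 19)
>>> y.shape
(5, 5)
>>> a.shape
(37, 5, 7)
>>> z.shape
(3, 3)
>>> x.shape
(3, 19)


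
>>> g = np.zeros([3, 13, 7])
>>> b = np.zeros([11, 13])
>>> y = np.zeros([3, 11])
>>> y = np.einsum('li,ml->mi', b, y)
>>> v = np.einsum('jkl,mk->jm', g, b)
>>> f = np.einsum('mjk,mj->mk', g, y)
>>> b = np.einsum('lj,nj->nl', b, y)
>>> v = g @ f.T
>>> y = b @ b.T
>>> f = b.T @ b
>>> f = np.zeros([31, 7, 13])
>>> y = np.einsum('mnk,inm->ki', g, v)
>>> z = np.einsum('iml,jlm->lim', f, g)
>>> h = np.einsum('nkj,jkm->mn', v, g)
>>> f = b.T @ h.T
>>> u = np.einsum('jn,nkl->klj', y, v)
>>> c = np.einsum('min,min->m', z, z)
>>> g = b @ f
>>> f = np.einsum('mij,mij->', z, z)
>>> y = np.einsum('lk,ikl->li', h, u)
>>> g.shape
(3, 7)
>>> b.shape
(3, 11)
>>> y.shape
(7, 13)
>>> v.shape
(3, 13, 3)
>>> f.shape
()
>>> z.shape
(13, 31, 7)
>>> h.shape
(7, 3)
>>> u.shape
(13, 3, 7)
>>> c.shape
(13,)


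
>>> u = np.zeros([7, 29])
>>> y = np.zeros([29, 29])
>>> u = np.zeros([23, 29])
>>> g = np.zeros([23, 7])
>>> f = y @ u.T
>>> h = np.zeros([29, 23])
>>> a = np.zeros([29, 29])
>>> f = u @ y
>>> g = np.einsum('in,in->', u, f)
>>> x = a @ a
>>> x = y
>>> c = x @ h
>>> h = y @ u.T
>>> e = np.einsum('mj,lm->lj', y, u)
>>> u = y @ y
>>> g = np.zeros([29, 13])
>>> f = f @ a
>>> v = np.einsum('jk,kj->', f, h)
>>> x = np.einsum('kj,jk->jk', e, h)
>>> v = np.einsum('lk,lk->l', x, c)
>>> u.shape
(29, 29)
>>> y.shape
(29, 29)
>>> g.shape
(29, 13)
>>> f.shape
(23, 29)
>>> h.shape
(29, 23)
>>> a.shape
(29, 29)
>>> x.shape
(29, 23)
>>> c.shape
(29, 23)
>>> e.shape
(23, 29)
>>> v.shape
(29,)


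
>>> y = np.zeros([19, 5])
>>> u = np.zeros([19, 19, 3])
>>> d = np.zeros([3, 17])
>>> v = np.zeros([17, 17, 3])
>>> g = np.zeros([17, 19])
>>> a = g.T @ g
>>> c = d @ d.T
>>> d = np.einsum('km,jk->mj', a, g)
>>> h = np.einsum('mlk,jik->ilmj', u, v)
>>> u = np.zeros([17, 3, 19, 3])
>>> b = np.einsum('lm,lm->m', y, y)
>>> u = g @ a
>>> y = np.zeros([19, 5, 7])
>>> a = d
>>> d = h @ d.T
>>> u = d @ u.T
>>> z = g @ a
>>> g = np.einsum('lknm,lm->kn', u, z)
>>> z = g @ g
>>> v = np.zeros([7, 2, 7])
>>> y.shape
(19, 5, 7)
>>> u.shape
(17, 19, 19, 17)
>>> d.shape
(17, 19, 19, 19)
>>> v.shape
(7, 2, 7)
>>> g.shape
(19, 19)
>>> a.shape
(19, 17)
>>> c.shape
(3, 3)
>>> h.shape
(17, 19, 19, 17)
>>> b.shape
(5,)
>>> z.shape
(19, 19)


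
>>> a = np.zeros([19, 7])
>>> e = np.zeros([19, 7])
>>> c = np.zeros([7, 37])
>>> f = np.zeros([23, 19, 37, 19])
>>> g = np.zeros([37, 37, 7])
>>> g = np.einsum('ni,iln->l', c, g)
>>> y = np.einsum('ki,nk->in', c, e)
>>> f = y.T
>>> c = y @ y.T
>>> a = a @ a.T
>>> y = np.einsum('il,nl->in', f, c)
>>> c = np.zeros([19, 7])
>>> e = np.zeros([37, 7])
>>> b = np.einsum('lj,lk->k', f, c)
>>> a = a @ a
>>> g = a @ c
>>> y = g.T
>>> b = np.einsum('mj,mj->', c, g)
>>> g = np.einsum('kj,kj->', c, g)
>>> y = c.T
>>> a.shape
(19, 19)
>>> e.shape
(37, 7)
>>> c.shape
(19, 7)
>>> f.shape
(19, 37)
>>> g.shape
()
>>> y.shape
(7, 19)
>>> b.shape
()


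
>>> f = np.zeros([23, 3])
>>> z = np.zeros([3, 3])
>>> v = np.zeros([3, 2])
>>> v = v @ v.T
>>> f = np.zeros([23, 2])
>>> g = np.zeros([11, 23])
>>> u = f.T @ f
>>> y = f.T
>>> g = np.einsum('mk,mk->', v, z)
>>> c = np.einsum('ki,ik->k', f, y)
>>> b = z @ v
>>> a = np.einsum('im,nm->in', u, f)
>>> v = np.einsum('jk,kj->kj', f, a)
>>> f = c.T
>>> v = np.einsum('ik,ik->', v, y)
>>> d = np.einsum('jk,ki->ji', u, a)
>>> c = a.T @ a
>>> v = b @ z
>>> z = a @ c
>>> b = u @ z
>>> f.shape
(23,)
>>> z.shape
(2, 23)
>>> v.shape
(3, 3)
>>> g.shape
()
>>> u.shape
(2, 2)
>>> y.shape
(2, 23)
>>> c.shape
(23, 23)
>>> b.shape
(2, 23)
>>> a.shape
(2, 23)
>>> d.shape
(2, 23)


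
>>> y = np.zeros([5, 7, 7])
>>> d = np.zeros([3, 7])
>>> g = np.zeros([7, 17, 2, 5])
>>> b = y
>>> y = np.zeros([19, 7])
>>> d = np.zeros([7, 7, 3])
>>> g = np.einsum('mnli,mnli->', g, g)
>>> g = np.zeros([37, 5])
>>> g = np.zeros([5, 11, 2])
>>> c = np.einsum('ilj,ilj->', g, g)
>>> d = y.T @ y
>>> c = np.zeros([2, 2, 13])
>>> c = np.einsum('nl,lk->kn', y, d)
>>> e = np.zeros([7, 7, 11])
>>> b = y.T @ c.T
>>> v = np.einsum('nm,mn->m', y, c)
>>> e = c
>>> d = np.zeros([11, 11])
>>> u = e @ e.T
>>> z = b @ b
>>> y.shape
(19, 7)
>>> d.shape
(11, 11)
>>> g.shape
(5, 11, 2)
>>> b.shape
(7, 7)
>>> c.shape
(7, 19)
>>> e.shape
(7, 19)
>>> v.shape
(7,)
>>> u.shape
(7, 7)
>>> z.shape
(7, 7)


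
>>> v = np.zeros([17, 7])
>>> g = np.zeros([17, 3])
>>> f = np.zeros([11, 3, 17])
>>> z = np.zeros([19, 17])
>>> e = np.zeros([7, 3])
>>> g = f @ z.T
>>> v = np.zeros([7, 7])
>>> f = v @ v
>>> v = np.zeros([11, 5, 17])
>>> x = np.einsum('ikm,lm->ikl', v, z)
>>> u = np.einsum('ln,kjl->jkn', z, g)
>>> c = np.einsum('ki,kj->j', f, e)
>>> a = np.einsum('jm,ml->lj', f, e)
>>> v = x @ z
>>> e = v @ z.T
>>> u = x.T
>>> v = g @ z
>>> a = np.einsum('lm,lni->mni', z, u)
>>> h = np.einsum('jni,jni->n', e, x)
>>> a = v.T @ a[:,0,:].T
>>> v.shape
(11, 3, 17)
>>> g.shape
(11, 3, 19)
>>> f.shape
(7, 7)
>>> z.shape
(19, 17)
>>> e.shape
(11, 5, 19)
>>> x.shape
(11, 5, 19)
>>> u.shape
(19, 5, 11)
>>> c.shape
(3,)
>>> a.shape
(17, 3, 17)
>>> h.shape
(5,)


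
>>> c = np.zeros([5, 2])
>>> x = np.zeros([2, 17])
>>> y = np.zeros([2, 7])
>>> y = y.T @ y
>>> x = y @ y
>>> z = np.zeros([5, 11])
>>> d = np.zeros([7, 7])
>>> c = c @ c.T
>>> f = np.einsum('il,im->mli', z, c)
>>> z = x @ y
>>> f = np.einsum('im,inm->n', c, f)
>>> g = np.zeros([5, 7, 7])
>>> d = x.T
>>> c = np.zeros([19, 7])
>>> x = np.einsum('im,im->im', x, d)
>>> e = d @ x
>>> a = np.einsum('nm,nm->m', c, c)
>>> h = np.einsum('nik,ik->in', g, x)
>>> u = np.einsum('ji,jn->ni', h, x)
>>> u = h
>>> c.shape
(19, 7)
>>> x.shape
(7, 7)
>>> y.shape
(7, 7)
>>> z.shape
(7, 7)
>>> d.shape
(7, 7)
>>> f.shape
(11,)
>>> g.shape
(5, 7, 7)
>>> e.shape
(7, 7)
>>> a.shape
(7,)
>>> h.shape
(7, 5)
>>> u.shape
(7, 5)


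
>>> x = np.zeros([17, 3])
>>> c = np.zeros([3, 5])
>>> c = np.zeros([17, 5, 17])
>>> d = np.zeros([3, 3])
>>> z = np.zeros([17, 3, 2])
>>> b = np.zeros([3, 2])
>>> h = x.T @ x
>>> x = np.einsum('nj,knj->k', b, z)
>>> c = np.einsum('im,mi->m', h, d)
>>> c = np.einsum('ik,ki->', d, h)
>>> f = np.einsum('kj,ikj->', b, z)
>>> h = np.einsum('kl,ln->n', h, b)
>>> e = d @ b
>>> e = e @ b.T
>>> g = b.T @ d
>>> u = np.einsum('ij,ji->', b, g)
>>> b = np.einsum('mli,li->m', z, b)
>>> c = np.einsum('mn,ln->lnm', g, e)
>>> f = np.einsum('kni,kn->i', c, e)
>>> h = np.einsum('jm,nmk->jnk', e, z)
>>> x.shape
(17,)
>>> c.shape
(3, 3, 2)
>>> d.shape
(3, 3)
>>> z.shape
(17, 3, 2)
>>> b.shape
(17,)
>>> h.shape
(3, 17, 2)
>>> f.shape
(2,)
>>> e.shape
(3, 3)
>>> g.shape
(2, 3)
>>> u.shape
()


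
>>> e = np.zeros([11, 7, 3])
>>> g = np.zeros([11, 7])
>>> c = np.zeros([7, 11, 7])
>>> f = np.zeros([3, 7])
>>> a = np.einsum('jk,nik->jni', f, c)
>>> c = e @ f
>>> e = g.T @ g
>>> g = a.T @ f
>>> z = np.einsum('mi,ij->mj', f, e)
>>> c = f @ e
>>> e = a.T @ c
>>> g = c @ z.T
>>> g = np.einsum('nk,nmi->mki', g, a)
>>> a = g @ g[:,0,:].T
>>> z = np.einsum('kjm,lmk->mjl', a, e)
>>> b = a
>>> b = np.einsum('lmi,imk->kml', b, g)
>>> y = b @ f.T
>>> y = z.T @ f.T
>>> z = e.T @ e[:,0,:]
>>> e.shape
(11, 7, 7)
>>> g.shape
(7, 3, 11)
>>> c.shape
(3, 7)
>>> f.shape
(3, 7)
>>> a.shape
(7, 3, 7)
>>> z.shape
(7, 7, 7)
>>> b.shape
(11, 3, 7)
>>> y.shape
(11, 3, 3)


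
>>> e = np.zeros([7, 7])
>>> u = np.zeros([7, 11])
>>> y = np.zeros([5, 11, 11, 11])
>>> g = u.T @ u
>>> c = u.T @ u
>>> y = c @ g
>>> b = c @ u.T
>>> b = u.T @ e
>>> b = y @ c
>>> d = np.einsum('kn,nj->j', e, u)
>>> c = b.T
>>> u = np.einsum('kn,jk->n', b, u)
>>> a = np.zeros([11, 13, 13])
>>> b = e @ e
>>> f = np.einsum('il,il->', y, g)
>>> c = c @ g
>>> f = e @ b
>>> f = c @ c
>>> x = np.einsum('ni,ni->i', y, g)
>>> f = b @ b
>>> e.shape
(7, 7)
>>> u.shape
(11,)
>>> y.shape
(11, 11)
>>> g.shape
(11, 11)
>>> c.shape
(11, 11)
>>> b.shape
(7, 7)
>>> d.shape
(11,)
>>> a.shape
(11, 13, 13)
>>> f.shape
(7, 7)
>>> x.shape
(11,)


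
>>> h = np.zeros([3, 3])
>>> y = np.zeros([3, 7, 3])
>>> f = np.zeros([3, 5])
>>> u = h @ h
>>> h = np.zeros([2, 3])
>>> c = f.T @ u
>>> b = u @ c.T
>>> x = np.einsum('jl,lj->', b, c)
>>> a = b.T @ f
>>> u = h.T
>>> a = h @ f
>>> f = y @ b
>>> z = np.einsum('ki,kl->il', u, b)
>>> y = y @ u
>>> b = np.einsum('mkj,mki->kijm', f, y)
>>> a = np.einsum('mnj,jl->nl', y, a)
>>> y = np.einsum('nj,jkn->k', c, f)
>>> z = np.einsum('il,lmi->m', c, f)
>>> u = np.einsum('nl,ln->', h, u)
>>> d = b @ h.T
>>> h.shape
(2, 3)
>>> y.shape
(7,)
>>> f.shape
(3, 7, 5)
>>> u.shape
()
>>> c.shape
(5, 3)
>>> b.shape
(7, 2, 5, 3)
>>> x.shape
()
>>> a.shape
(7, 5)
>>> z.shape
(7,)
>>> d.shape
(7, 2, 5, 2)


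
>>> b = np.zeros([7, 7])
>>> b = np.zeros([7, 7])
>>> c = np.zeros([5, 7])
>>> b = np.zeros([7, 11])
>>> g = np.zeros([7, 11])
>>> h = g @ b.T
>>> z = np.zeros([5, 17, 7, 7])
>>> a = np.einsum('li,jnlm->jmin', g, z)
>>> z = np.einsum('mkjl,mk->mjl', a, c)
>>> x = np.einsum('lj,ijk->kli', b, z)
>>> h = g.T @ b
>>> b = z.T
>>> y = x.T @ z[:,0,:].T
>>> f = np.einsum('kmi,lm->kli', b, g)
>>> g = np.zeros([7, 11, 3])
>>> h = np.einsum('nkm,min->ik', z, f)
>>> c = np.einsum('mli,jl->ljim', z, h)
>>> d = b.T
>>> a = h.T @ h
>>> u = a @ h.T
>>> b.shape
(17, 11, 5)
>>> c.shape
(11, 7, 17, 5)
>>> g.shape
(7, 11, 3)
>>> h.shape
(7, 11)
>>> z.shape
(5, 11, 17)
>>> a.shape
(11, 11)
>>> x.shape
(17, 7, 5)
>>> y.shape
(5, 7, 5)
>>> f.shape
(17, 7, 5)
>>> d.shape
(5, 11, 17)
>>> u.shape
(11, 7)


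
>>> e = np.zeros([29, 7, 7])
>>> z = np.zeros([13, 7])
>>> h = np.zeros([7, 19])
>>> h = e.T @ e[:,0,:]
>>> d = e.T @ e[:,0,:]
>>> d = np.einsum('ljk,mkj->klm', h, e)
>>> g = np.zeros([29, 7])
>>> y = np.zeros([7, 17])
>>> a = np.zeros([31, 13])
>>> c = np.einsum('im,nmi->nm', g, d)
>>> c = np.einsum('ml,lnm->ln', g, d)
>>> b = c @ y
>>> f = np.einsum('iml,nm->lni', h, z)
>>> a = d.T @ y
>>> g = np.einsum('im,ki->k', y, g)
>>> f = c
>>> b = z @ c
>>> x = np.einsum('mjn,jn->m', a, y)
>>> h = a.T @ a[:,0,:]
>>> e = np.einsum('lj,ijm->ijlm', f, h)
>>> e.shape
(17, 7, 7, 17)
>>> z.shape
(13, 7)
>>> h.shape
(17, 7, 17)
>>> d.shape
(7, 7, 29)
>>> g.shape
(29,)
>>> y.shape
(7, 17)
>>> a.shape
(29, 7, 17)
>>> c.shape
(7, 7)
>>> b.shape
(13, 7)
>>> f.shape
(7, 7)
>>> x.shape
(29,)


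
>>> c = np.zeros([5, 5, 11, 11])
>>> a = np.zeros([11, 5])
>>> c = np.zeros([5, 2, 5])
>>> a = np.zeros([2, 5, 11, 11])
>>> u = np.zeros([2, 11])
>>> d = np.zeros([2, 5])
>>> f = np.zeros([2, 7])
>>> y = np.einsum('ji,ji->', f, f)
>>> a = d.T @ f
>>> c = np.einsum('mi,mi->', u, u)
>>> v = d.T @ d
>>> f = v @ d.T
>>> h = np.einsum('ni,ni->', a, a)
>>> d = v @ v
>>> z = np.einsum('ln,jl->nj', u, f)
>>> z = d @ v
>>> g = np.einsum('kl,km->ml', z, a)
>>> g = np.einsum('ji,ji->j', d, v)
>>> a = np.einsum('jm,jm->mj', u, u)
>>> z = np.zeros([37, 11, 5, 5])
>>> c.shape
()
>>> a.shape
(11, 2)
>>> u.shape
(2, 11)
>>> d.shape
(5, 5)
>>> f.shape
(5, 2)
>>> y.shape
()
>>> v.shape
(5, 5)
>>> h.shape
()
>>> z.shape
(37, 11, 5, 5)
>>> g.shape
(5,)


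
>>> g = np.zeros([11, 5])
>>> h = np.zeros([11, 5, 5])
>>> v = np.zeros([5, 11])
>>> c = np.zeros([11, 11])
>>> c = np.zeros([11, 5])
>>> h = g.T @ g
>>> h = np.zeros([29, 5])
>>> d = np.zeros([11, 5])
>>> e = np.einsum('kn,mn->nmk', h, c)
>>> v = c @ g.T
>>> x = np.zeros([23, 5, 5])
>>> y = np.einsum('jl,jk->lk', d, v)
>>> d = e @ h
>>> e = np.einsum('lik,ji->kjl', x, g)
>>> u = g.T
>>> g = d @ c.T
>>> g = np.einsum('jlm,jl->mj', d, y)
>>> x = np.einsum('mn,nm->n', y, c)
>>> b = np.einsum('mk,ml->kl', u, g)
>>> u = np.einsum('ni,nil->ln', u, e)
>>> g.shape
(5, 5)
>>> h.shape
(29, 5)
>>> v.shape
(11, 11)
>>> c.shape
(11, 5)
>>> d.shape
(5, 11, 5)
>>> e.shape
(5, 11, 23)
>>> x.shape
(11,)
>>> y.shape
(5, 11)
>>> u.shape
(23, 5)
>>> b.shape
(11, 5)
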